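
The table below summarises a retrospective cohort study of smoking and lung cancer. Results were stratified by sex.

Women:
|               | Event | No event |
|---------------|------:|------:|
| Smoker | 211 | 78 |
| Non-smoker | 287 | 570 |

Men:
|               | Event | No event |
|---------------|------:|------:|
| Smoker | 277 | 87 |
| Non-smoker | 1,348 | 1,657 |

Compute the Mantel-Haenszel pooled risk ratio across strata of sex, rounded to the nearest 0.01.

RR_MH = Σ(aᵢ·n₀ᵢ/nᵢ) / Σ(cᵢ·n₁ᵢ/nᵢ), with n₁ᵢ = aᵢ+bᵢ (exposed), n₀ᵢ = cᵢ+dᵢ (unexposed), nᵢ = n₁ᵢ+n₀ᵢ.
Stratum 1 (Women): n₁ = 289, n₀ = 857, n = 1146; a·n₀/n = 211·857/1146 = 157.7897; c·n₁/n = 287·289/1146 = 72.3761
Stratum 2 (Men): n₁ = 364, n₀ = 3005, n = 3369; a·n₀/n = 277·3005/3369 = 247.0718; c·n₁/n = 1348·364/3369 = 145.6432
RR_MH = (157.7897 + 247.0718) / (72.3761 + 145.6432) = 404.8615 / 218.0193 = 1.85700

1.86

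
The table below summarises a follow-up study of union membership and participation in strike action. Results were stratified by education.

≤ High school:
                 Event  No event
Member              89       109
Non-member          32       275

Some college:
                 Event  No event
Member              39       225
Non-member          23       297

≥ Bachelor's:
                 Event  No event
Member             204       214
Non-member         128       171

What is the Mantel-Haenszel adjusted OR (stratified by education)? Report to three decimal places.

OR_MH = Σ(aᵢdᵢ/nᵢ) / Σ(bᵢcᵢ/nᵢ), where nᵢ is the stratum total.
Stratum 1 (≤ High school): n = 505; a·d/n = 89·275/505 = 48.4653; b·c/n = 109·32/505 = 6.9069
Stratum 2 (Some college): n = 584; a·d/n = 39·297/584 = 19.8339; b·c/n = 225·23/584 = 8.8613
Stratum 3 (≥ Bachelor's): n = 717; a·d/n = 204·171/717 = 48.6527; b·c/n = 214·128/717 = 38.2036
OR_MH = (48.4653 + 19.8339 + 48.6527) / (6.9069 + 8.8613 + 38.2036) = 116.9520 / 53.9719 = 2.16691

2.167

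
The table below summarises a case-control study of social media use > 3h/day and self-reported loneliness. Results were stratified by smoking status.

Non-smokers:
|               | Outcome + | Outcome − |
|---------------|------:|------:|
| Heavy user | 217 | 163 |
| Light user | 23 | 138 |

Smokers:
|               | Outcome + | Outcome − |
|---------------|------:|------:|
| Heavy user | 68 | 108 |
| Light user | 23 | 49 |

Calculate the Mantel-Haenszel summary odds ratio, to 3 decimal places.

OR_MH = Σ(aᵢdᵢ/nᵢ) / Σ(bᵢcᵢ/nᵢ), where nᵢ is the stratum total.
Stratum 1 (Non-smokers): n = 541; a·d/n = 217·138/541 = 55.3530; b·c/n = 163·23/541 = 6.9298
Stratum 2 (Smokers): n = 248; a·d/n = 68·49/248 = 13.4355; b·c/n = 108·23/248 = 10.0161
OR_MH = (55.3530 + 13.4355) / (6.9298 + 10.0161) = 68.7885 / 16.9459 = 4.05931

4.059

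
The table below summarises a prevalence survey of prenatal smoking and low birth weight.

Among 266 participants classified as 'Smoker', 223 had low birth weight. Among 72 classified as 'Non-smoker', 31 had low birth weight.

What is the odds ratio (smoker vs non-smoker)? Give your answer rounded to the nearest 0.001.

From the description: a = 223, b = 43, c = 31, d = 41.
OR = (a·d)/(b·c) = (223 × 41) / (43 × 31) = 9143 / 1333 = 6.85896
The odds of low birth weight are about 6.86 times as high in the smoker group.

6.859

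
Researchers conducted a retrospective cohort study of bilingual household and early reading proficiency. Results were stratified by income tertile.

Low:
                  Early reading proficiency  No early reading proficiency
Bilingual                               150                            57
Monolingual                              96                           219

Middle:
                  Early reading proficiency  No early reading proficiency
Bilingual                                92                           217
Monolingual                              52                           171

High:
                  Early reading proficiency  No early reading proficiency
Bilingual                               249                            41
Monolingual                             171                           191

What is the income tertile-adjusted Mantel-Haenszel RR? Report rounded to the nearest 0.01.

1.85

RR_MH = Σ(aᵢ·n₀ᵢ/nᵢ) / Σ(cᵢ·n₁ᵢ/nᵢ), with n₁ᵢ = aᵢ+bᵢ (exposed), n₀ᵢ = cᵢ+dᵢ (unexposed), nᵢ = n₁ᵢ+n₀ᵢ.
Stratum 1 (Low): n₁ = 207, n₀ = 315, n = 522; a·n₀/n = 150·315/522 = 90.5172; c·n₁/n = 96·207/522 = 38.0690
Stratum 2 (Middle): n₁ = 309, n₀ = 223, n = 532; a·n₀/n = 92·223/532 = 38.5639; c·n₁/n = 52·309/532 = 30.2030
Stratum 3 (High): n₁ = 290, n₀ = 362, n = 652; a·n₀/n = 249·362/652 = 138.2485; c·n₁/n = 171·290/652 = 76.0583
RR_MH = (90.5172 + 38.5639 + 138.2485) / (38.0690 + 30.2030 + 76.0583) = 267.3296 / 144.3303 = 1.85221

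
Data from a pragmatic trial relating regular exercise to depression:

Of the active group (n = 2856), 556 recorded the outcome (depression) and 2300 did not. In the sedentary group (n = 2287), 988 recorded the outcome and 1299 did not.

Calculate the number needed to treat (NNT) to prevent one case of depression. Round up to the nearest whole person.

5

Risk in treated group = 556/2856 = 0.19468; risk in control = 988/2287 = 0.43201.
Absolute risk reduction = 0.43201 − 0.19468 = 0.23733
NNT = 1 / ARR = 1 / 0.23733 = 4.214 → round up → 5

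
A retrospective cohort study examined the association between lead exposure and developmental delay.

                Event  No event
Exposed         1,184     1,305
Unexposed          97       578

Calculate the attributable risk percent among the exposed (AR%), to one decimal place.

Cells: a = 1184, b = 1305, c = 97, d = 578.
Risk in exposed = 1184/2489 = 0.47569; risk in unexposed = 97/675 = 0.14370.
RR = 0.47569/0.14370 = 3.31024
AR% = (RR − 1)/RR × 100 = (3.31024 − 1)/3.31024 × 100 = 69.7907%

69.8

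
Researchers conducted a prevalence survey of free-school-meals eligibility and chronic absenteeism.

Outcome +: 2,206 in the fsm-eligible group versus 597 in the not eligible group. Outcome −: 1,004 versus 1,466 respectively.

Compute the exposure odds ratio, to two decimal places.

5.40

From the description: a = 2206, b = 1004, c = 597, d = 1466.
OR = (a·d)/(b·c) = (2206 × 1466) / (1004 × 597) = 3233996 / 599388 = 5.39550
The odds of chronic absenteeism are about 5.40 times as high in the fsm-eligible group.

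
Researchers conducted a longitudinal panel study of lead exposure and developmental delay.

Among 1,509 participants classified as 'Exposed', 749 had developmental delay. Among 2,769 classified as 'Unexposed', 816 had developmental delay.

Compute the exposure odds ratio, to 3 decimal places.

From the description: a = 749, b = 760, c = 816, d = 1953.
OR = (a·d)/(b·c) = (749 × 1953) / (760 × 816) = 1462797 / 620160 = 2.35874
The odds of developmental delay are about 2.36 times as high in the exposed group.

2.359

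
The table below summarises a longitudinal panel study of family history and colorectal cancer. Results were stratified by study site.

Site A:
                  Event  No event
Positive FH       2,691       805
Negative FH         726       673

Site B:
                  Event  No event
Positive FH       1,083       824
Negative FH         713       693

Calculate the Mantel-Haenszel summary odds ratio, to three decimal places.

2.010

OR_MH = Σ(aᵢdᵢ/nᵢ) / Σ(bᵢcᵢ/nᵢ), where nᵢ is the stratum total.
Stratum 1 (Site A): n = 4895; a·d/n = 2691·673/4895 = 369.9781; b·c/n = 805·726/4895 = 119.3933
Stratum 2 (Site B): n = 3313; a·d/n = 1083·693/3313 = 226.5376; b·c/n = 824·713/3313 = 177.3353
OR_MH = (369.9781 + 226.5376) / (119.3933 + 177.3353) = 596.5157 / 296.7286 = 2.01031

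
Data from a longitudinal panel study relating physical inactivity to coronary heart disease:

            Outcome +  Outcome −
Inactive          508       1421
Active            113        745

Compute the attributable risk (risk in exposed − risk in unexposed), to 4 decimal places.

0.1316

Cells: a = 508, b = 1421, c = 113, d = 745.
Risk in exposed = 508/1929 = 0.263349; risk in unexposed = 113/858 = 0.131702.
Risk difference = 0.263349 − 0.131702 = 0.131647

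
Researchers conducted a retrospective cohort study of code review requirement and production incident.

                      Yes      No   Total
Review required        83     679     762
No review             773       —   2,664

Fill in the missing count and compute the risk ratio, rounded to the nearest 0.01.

0.38

The missing cell is in the unexposed row: 2664 − 773 = 1891.
So a = 83, b = 679, c = 773, d = 1891.
RR = [a/(a+b)] / [c/(c+d)] = (83/762) / (773/2664) = 0.10892/0.29017 = 0.37539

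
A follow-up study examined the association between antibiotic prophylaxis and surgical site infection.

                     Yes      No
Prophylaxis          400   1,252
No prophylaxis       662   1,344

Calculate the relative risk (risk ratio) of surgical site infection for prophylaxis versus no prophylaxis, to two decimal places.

0.73

Cells: a = 400, b = 1252, c = 662, d = 1344.
Risk in exposed = 400/1652 = 0.24213; risk in unexposed = 662/2006 = 0.33001.
RR = 0.24213 / 0.33001 = 0.73371
The risk is 27% lower among the exposed than among the unexposed.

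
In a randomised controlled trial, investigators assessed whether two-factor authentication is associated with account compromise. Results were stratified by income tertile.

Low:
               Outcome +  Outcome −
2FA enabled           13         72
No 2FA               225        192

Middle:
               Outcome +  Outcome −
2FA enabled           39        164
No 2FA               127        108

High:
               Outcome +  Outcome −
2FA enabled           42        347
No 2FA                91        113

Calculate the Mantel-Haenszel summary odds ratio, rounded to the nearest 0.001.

OR_MH = Σ(aᵢdᵢ/nᵢ) / Σ(bᵢcᵢ/nᵢ), where nᵢ is the stratum total.
Stratum 1 (Low): n = 502; a·d/n = 13·192/502 = 4.9721; b·c/n = 72·225/502 = 32.2709
Stratum 2 (Middle): n = 438; a·d/n = 39·108/438 = 9.6164; b·c/n = 164·127/438 = 47.5525
Stratum 3 (High): n = 593; a·d/n = 42·113/593 = 8.0034; b·c/n = 347·91/593 = 53.2496
OR_MH = (4.9721 + 9.6164 + 8.0034) / (32.2709 + 47.5525 + 53.2496) = 22.5919 / 133.0730 = 0.16977

0.170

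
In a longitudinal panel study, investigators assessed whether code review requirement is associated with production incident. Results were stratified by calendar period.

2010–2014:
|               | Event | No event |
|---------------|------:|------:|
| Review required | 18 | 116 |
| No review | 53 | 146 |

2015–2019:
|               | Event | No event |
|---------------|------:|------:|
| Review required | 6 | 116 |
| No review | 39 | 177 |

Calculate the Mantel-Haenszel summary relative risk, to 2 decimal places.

RR_MH = Σ(aᵢ·n₀ᵢ/nᵢ) / Σ(cᵢ·n₁ᵢ/nᵢ), with n₁ᵢ = aᵢ+bᵢ (exposed), n₀ᵢ = cᵢ+dᵢ (unexposed), nᵢ = n₁ᵢ+n₀ᵢ.
Stratum 1 (2010–2014): n₁ = 134, n₀ = 199, n = 333; a·n₀/n = 18·199/333 = 10.7568; c·n₁/n = 53·134/333 = 21.3273
Stratum 2 (2015–2019): n₁ = 122, n₀ = 216, n = 338; a·n₀/n = 6·216/338 = 3.8343; c·n₁/n = 39·122/338 = 14.0769
RR_MH = (10.7568 + 3.8343) / (21.3273 + 14.0769) = 14.5911 / 35.4043 = 0.41213

0.41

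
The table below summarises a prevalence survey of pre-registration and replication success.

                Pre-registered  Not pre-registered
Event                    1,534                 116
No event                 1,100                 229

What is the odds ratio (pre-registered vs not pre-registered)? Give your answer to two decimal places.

2.75

Reading the table with exposure as columns: a = 1534 (Pre-registered, case), b = 1100 (Pre-registered, non-case), c = 116 (Not pre-registered, case), d = 229.
OR = (a·d)/(b·c) = (1534 × 229) / (1100 × 116) = 351286 / 127600 = 2.75303
The odds of replication success are about 2.75 times as high in the pre-registered group.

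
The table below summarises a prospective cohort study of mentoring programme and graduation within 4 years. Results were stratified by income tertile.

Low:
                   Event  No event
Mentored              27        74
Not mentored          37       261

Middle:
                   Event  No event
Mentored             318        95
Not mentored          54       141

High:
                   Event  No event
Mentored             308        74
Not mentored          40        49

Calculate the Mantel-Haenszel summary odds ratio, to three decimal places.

OR_MH = Σ(aᵢdᵢ/nᵢ) / Σ(bᵢcᵢ/nᵢ), where nᵢ is the stratum total.
Stratum 1 (Low): n = 399; a·d/n = 27·261/399 = 17.6617; b·c/n = 74·37/399 = 6.8622
Stratum 2 (Middle): n = 608; a·d/n = 318·141/608 = 73.7467; b·c/n = 95·54/608 = 8.4375
Stratum 3 (High): n = 471; a·d/n = 308·49/471 = 32.0425; b·c/n = 74·40/471 = 6.2845
OR_MH = (17.6617 + 73.7467 + 32.0425) / (6.8622 + 8.4375 + 6.2845) = 123.4508 / 21.5842 = 5.71951

5.720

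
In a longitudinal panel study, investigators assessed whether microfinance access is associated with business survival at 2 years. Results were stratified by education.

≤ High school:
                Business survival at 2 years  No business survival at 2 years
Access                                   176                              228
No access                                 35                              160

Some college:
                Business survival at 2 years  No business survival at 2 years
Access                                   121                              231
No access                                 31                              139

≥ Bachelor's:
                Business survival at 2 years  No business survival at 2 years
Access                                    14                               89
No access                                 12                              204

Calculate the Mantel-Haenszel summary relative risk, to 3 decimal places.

2.195

RR_MH = Σ(aᵢ·n₀ᵢ/nᵢ) / Σ(cᵢ·n₁ᵢ/nᵢ), with n₁ᵢ = aᵢ+bᵢ (exposed), n₀ᵢ = cᵢ+dᵢ (unexposed), nᵢ = n₁ᵢ+n₀ᵢ.
Stratum 1 (≤ High school): n₁ = 404, n₀ = 195, n = 599; a·n₀/n = 176·195/599 = 57.2955; c·n₁/n = 35·404/599 = 23.6060
Stratum 2 (Some college): n₁ = 352, n₀ = 170, n = 522; a·n₀/n = 121·170/522 = 39.4061; c·n₁/n = 31·352/522 = 20.9042
Stratum 3 (≥ Bachelor's): n₁ = 103, n₀ = 216, n = 319; a·n₀/n = 14·216/319 = 9.4796; c·n₁/n = 12·103/319 = 3.8746
RR_MH = (57.2955 + 39.4061 + 9.4796) / (23.6060 + 20.9042 + 3.8746) = 106.1812 / 48.3848 = 2.19452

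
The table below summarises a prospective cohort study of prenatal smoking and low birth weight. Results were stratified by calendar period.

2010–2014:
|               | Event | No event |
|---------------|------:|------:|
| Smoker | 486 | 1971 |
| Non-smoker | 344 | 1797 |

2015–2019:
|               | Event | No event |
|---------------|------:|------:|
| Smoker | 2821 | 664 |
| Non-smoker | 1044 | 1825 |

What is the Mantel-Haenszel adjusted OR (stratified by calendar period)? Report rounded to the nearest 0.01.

OR_MH = Σ(aᵢdᵢ/nᵢ) / Σ(bᵢcᵢ/nᵢ), where nᵢ is the stratum total.
Stratum 1 (2010–2014): n = 4598; a·d/n = 486·1797/4598 = 189.9395; b·c/n = 1971·344/4598 = 147.4606
Stratum 2 (2015–2019): n = 6354; a·d/n = 2821·1825/6354 = 810.2494; b·c/n = 664·1044/6354 = 109.0992
OR_MH = (189.9395 + 810.2494) / (147.4606 + 109.0992) = 1000.1890 / 256.5598 = 3.89846

3.90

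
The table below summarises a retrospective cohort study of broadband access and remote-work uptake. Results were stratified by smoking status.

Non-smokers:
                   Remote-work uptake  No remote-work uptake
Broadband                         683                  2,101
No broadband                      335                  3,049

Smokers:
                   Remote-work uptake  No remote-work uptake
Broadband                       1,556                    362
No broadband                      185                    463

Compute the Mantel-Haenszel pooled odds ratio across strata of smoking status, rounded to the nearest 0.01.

4.41

OR_MH = Σ(aᵢdᵢ/nᵢ) / Σ(bᵢcᵢ/nᵢ), where nᵢ is the stratum total.
Stratum 1 (Non-smokers): n = 6168; a·d/n = 683·3049/6168 = 337.6244; b·c/n = 2101·335/6168 = 114.1107
Stratum 2 (Smokers): n = 2566; a·d/n = 1556·463/2566 = 280.7592; b·c/n = 362·185/2566 = 26.0990
OR_MH = (337.6244 + 280.7592) / (114.1107 + 26.0990) = 618.3835 / 140.2097 = 4.41042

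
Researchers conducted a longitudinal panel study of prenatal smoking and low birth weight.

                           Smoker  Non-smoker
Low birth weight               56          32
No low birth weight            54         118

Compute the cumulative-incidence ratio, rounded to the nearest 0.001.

2.386

Reading the table with exposure as columns: a = 56 (Smoker, case), b = 54 (Smoker, non-case), c = 32 (Non-smoker, case), d = 118.
Risk in exposed = 56/110 = 0.50909; risk in unexposed = 32/150 = 0.21333.
RR = 0.50909 / 0.21333 = 2.38636
The risk among the exposed is 2.39 times that among the unexposed.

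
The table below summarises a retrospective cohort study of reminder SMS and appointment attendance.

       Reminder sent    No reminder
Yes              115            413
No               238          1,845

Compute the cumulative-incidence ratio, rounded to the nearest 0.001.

Reading the table with exposure as columns: a = 115 (Reminder sent, case), b = 238 (Reminder sent, non-case), c = 413 (No reminder, case), d = 1845.
Risk in exposed = 115/353 = 0.32578; risk in unexposed = 413/2258 = 0.18291.
RR = 0.32578 / 0.18291 = 1.78114
The risk among the exposed is 1.78 times that among the unexposed.

1.781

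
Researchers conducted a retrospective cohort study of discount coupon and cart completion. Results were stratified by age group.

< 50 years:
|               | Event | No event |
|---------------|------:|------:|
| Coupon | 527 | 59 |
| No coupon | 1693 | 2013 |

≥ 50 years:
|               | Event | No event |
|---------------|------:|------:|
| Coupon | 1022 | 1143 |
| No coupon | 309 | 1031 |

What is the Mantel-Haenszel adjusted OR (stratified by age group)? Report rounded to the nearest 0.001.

OR_MH = Σ(aᵢdᵢ/nᵢ) / Σ(bᵢcᵢ/nᵢ), where nᵢ is the stratum total.
Stratum 1 (< 50 years): n = 4292; a·d/n = 527·2013/4292 = 247.1694; b·c/n = 59·1693/4292 = 23.2728
Stratum 2 (≥ 50 years): n = 3505; a·d/n = 1022·1031/3505 = 300.6225; b·c/n = 1143·309/3505 = 100.7666
OR_MH = (247.1694 + 300.6225) / (23.2728 + 100.7666) = 547.7919 / 124.0395 = 4.41627

4.416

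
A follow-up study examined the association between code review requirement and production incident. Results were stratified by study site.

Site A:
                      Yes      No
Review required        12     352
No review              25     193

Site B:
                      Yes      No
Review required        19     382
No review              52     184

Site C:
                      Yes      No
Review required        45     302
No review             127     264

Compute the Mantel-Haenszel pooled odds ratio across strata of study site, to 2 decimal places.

OR_MH = Σ(aᵢdᵢ/nᵢ) / Σ(bᵢcᵢ/nᵢ), where nᵢ is the stratum total.
Stratum 1 (Site A): n = 582; a·d/n = 12·193/582 = 3.9794; b·c/n = 352·25/582 = 15.1203
Stratum 2 (Site B): n = 637; a·d/n = 19·184/637 = 5.4882; b·c/n = 382·52/637 = 31.1837
Stratum 3 (Site C): n = 738; a·d/n = 45·264/738 = 16.0976; b·c/n = 302·127/738 = 51.9702
OR_MH = (3.9794 + 5.4882 + 16.0976) / (15.1203 + 31.1837 + 51.9702) = 25.5652 / 98.2741 = 0.26014

0.26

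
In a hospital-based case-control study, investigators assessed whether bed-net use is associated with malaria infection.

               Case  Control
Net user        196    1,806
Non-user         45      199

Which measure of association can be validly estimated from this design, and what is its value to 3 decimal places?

Cells: a = 196, b = 1806, c = 45, d = 199.
This is a hospital-based case-control study: participants were sampled on outcome status, so risks in the source population cannot be estimated directly — relative risk is not valid here. The odds ratio is the appropriate measure.
OR = (a·d)/(b·c) = (196 × 199) / (1806 × 45) = 39004 / 81270 = 0.47993

0.480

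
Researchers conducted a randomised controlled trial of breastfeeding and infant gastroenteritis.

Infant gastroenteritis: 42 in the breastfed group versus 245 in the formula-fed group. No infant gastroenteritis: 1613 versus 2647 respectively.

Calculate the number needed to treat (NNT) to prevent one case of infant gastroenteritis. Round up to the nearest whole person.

17

Risk in treated group = 42/1655 = 0.02538; risk in control = 245/2892 = 0.08472.
Absolute risk reduction = 0.08472 − 0.02538 = 0.05934
NNT = 1 / ARR = 1 / 0.05934 = 16.852 → round up → 17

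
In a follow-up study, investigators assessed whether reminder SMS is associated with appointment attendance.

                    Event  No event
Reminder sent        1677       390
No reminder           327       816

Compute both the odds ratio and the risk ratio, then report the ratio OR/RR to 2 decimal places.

Cells: a = 1677, b = 390, c = 327, d = 816.
OR = (1677·816)/(390·327) = 1368432/127530 = 10.73028
Risk in exposed = 1677/2067 = 0.81132; risk in unexposed = 327/1143 = 0.28609; RR = 2.83590
OR/RR = 10.73028 / 2.83590 = 3.78373
The outcome is not rare, so the OR lies further from 1 than the RR.

3.78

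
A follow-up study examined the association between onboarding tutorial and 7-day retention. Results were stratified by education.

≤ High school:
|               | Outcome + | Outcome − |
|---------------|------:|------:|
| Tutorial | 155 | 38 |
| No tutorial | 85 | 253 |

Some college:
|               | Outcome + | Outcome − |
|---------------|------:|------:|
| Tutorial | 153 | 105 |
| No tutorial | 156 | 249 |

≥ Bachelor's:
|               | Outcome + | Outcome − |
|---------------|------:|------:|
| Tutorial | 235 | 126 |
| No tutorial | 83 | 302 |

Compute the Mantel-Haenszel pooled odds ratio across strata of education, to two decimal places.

5.05

OR_MH = Σ(aᵢdᵢ/nᵢ) / Σ(bᵢcᵢ/nᵢ), where nᵢ is the stratum total.
Stratum 1 (≤ High school): n = 531; a·d/n = 155·253/531 = 73.8512; b·c/n = 38·85/531 = 6.0829
Stratum 2 (Some college): n = 663; a·d/n = 153·249/663 = 57.4615; b·c/n = 105·156/663 = 24.7059
Stratum 3 (≥ Bachelor's): n = 746; a·d/n = 235·302/746 = 95.1340; b·c/n = 126·83/746 = 14.0188
OR_MH = (73.8512 + 57.4615 + 95.1340) / (6.0829 + 24.7059 + 14.0188) = 226.4468 / 44.8075 = 5.05377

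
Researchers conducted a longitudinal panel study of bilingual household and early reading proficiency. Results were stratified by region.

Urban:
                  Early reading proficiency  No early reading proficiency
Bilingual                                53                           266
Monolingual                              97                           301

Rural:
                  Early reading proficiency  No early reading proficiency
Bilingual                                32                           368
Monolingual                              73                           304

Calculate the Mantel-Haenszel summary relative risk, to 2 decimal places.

0.56

RR_MH = Σ(aᵢ·n₀ᵢ/nᵢ) / Σ(cᵢ·n₁ᵢ/nᵢ), with n₁ᵢ = aᵢ+bᵢ (exposed), n₀ᵢ = cᵢ+dᵢ (unexposed), nᵢ = n₁ᵢ+n₀ᵢ.
Stratum 1 (Urban): n₁ = 319, n₀ = 398, n = 717; a·n₀/n = 53·398/717 = 29.4198; c·n₁/n = 97·319/717 = 43.1562
Stratum 2 (Rural): n₁ = 400, n₀ = 377, n = 777; a·n₀/n = 32·377/777 = 15.5264; c·n₁/n = 73·400/777 = 37.5804
RR_MH = (29.4198 + 15.5264) / (43.1562 + 37.5804) = 44.9462 / 80.7366 = 0.55670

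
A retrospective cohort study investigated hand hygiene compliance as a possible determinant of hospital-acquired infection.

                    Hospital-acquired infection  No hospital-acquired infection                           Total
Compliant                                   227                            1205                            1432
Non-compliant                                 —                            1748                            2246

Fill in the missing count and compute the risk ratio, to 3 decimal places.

The missing cell is in the unexposed row: 2246 − 1748 = 498.
So a = 227, b = 1205, c = 498, d = 1748.
RR = [a/(a+b)] / [c/(c+d)] = (227/1432) / (498/2246) = 0.15852/0.22173 = 0.71493

0.715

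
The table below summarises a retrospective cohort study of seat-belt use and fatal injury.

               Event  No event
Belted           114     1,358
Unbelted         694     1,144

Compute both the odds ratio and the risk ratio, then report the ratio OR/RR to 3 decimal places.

Cells: a = 114, b = 1358, c = 694, d = 1144.
OR = (114·1144)/(1358·694) = 130416/942452 = 0.13838
Risk in exposed = 114/1472 = 0.07745; risk in unexposed = 694/1838 = 0.37758; RR = 0.20511
OR/RR = 0.13838 / 0.20511 = 0.67467
The outcome is not rare, so the OR lies further from 1 than the RR.

0.675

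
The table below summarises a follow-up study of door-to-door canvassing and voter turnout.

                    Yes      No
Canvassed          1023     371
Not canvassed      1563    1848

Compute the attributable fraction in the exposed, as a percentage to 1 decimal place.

37.6

Cells: a = 1023, b = 371, c = 1563, d = 1848.
Risk in exposed = 1023/1394 = 0.73386; risk in unexposed = 1563/3411 = 0.45822.
RR = 0.73386/0.45822 = 1.60153
AR% = (RR − 1)/RR × 100 = (1.60153 − 1)/1.60153 × 100 = 37.5598%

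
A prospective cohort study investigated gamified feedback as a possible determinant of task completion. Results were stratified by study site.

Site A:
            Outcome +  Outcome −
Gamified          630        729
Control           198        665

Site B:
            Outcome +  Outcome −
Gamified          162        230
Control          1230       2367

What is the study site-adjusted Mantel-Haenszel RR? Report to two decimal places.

1.61

RR_MH = Σ(aᵢ·n₀ᵢ/nᵢ) / Σ(cᵢ·n₁ᵢ/nᵢ), with n₁ᵢ = aᵢ+bᵢ (exposed), n₀ᵢ = cᵢ+dᵢ (unexposed), nᵢ = n₁ᵢ+n₀ᵢ.
Stratum 1 (Site A): n₁ = 1359, n₀ = 863, n = 2222; a·n₀/n = 630·863/2222 = 244.6850; c·n₁/n = 198·1359/2222 = 121.0990
Stratum 2 (Site B): n₁ = 392, n₀ = 3597, n = 3989; a·n₀/n = 162·3597/3989 = 146.0802; c·n₁/n = 1230·392/3989 = 120.8724
RR_MH = (244.6850 + 146.0802) / (121.0990 + 120.8724) = 390.7652 / 241.9714 = 1.61492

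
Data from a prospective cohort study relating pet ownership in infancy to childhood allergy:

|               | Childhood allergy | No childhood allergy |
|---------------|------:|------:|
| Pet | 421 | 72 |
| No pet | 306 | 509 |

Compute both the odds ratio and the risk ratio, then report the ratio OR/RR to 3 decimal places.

4.276

Cells: a = 421, b = 72, c = 306, d = 509.
OR = (421·509)/(72·306) = 214289/22032 = 9.72626
Risk in exposed = 421/493 = 0.85396; risk in unexposed = 306/815 = 0.37546; RR = 2.27442
OR/RR = 9.72626 / 2.27442 = 4.27636
The outcome is not rare, so the OR lies further from 1 than the RR.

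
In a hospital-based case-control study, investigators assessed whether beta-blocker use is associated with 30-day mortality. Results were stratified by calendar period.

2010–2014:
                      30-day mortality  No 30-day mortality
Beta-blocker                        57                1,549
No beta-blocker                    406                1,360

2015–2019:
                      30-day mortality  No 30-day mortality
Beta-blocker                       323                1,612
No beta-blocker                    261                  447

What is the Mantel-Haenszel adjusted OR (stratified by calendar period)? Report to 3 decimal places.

OR_MH = Σ(aᵢdᵢ/nᵢ) / Σ(bᵢcᵢ/nᵢ), where nᵢ is the stratum total.
Stratum 1 (2010–2014): n = 3372; a·d/n = 57·1360/3372 = 22.9893; b·c/n = 1549·406/3372 = 186.5047
Stratum 2 (2015–2019): n = 2643; a·d/n = 323·447/2643 = 54.6277; b·c/n = 1612·261/2643 = 159.1873
OR_MH = (22.9893 + 54.6277) / (186.5047 + 159.1873) = 77.6170 / 345.6920 = 0.22453

0.225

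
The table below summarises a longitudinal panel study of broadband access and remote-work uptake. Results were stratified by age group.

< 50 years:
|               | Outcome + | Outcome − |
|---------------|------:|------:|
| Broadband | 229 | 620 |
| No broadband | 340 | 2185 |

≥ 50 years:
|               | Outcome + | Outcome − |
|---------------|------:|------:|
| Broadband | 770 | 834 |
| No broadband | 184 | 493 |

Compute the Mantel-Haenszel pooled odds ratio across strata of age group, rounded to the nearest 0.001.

2.426

OR_MH = Σ(aᵢdᵢ/nᵢ) / Σ(bᵢcᵢ/nᵢ), where nᵢ is the stratum total.
Stratum 1 (< 50 years): n = 3374; a·d/n = 229·2185/3374 = 148.3002; b·c/n = 620·340/3374 = 62.4778
Stratum 2 (≥ 50 years): n = 2281; a·d/n = 770·493/2281 = 166.4226; b·c/n = 834·184/2281 = 67.2758
OR_MH = (148.3002 + 166.4226) / (62.4778 + 67.2758) = 314.7229 / 129.7535 = 2.42554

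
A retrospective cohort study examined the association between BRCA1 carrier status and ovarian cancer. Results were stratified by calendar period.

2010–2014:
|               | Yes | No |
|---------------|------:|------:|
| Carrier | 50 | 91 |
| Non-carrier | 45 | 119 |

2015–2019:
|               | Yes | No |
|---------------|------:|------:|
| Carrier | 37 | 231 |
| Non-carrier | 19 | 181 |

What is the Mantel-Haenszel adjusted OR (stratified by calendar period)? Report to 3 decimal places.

OR_MH = Σ(aᵢdᵢ/nᵢ) / Σ(bᵢcᵢ/nᵢ), where nᵢ is the stratum total.
Stratum 1 (2010–2014): n = 305; a·d/n = 50·119/305 = 19.5082; b·c/n = 91·45/305 = 13.4262
Stratum 2 (2015–2019): n = 468; a·d/n = 37·181/468 = 14.3098; b·c/n = 231·19/468 = 9.3782
OR_MH = (19.5082 + 14.3098) / (13.4262 + 9.3782) = 33.8180 / 22.8044 = 1.48296

1.483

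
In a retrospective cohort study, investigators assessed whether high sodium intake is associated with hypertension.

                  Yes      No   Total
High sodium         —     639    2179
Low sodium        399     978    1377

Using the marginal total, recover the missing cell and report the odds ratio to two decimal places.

5.91

The missing cell is in the exposed row: 2179 − 639 = 1540.
So a = 1540, b = 639, c = 399, d = 978.
OR = (a·d)/(b·c) = (1540 × 978) / (639 × 399) = 1506120 / 254961 = 5.90726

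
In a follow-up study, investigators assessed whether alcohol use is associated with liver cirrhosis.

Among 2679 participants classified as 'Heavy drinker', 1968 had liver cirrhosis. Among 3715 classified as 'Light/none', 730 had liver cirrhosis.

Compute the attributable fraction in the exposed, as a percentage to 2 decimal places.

73.25

From the description: a = 1968, b = 711, c = 730, d = 2985.
Risk in exposed = 1968/2679 = 0.73460; risk in unexposed = 730/3715 = 0.19650.
RR = 0.73460/0.19650 = 3.73842
AR% = (RR − 1)/RR × 100 = (3.73842 − 1)/3.73842 × 100 = 73.2507%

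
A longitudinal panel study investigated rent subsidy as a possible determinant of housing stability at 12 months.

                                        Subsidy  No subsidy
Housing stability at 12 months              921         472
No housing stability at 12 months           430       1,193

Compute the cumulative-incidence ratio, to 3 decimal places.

2.405

Reading the table with exposure as columns: a = 921 (Subsidy, case), b = 430 (Subsidy, non-case), c = 472 (No subsidy, case), d = 1193.
Risk in exposed = 921/1351 = 0.68172; risk in unexposed = 472/1665 = 0.28348.
RR = 0.68172 / 0.28348 = 2.40479
The risk among the exposed is 2.40 times that among the unexposed.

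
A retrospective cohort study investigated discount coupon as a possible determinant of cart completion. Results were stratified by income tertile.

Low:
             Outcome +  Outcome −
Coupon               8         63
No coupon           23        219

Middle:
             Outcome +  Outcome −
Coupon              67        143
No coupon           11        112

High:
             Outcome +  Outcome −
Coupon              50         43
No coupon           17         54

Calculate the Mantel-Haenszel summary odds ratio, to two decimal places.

3.23

OR_MH = Σ(aᵢdᵢ/nᵢ) / Σ(bᵢcᵢ/nᵢ), where nᵢ is the stratum total.
Stratum 1 (Low): n = 313; a·d/n = 8·219/313 = 5.5974; b·c/n = 63·23/313 = 4.6294
Stratum 2 (Middle): n = 333; a·d/n = 67·112/333 = 22.5345; b·c/n = 143·11/333 = 4.7237
Stratum 3 (High): n = 164; a·d/n = 50·54/164 = 16.4634; b·c/n = 43·17/164 = 4.4573
OR_MH = (5.5974 + 22.5345 + 16.4634) / (4.6294 + 4.7237 + 4.4573) = 44.5954 / 13.8104 = 3.22911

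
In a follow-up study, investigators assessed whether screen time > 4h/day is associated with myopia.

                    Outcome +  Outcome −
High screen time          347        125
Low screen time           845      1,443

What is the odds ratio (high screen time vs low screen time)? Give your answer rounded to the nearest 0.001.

4.741

Cells: a = 347, b = 125, c = 845, d = 1443.
OR = (a·d)/(b·c) = (347 × 1443) / (125 × 845) = 500721 / 105625 = 4.74055
The odds of myopia are about 4.74 times as high in the high screen time group.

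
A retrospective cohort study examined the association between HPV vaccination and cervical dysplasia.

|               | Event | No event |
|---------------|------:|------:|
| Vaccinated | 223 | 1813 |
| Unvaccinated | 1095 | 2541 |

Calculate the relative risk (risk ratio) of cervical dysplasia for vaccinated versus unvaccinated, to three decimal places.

0.364

Cells: a = 223, b = 1813, c = 1095, d = 2541.
Risk in exposed = 223/2036 = 0.10953; risk in unexposed = 1095/3636 = 0.30116.
RR = 0.10953 / 0.30116 = 0.36369
The risk is 64% lower among the exposed than among the unexposed.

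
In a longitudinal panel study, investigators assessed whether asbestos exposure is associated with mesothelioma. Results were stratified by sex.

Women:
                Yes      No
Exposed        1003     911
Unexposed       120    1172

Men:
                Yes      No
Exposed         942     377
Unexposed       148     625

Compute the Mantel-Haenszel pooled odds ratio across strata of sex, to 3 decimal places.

10.665

OR_MH = Σ(aᵢdᵢ/nᵢ) / Σ(bᵢcᵢ/nᵢ), where nᵢ is the stratum total.
Stratum 1 (Women): n = 3206; a·d/n = 1003·1172/3206 = 366.6613; b·c/n = 911·120/3206 = 34.0986
Stratum 2 (Men): n = 2092; a·d/n = 942·625/2092 = 281.4293; b·c/n = 377·148/2092 = 26.6711
OR_MH = (366.6613 + 281.4293) / (34.0986 + 26.6711) = 648.0905 / 60.7697 = 10.66470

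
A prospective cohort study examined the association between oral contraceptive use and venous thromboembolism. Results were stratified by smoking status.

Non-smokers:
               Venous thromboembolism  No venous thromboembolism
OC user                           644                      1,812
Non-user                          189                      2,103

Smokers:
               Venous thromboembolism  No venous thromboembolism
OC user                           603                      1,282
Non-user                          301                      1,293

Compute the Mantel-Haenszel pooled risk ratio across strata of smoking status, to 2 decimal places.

RR_MH = Σ(aᵢ·n₀ᵢ/nᵢ) / Σ(cᵢ·n₁ᵢ/nᵢ), with n₁ᵢ = aᵢ+bᵢ (exposed), n₀ᵢ = cᵢ+dᵢ (unexposed), nᵢ = n₁ᵢ+n₀ᵢ.
Stratum 1 (Non-smokers): n₁ = 2456, n₀ = 2292, n = 4748; a·n₀/n = 644·2292/4748 = 310.8778; c·n₁/n = 189·2456/4748 = 97.7641
Stratum 2 (Smokers): n₁ = 1885, n₀ = 1594, n = 3479; a·n₀/n = 603·1594/3479 = 276.2811; c·n₁/n = 301·1885/3479 = 163.0885
RR_MH = (310.8778 + 276.2811) / (97.7641 + 163.0885) = 587.1590 / 260.8526 = 2.25092

2.25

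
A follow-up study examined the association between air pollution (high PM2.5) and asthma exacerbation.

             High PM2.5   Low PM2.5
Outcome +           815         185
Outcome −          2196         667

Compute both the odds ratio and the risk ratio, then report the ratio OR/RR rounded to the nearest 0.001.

1.073

Reading the table with exposure as columns: a = 815 (High PM2.5, case), b = 2196 (High PM2.5, non-case), c = 185 (Low PM2.5, case), d = 667.
OR = (815·667)/(2196·185) = 543605/406260 = 1.33807
Risk in exposed = 815/3011 = 0.27067; risk in unexposed = 185/852 = 0.21714; RR = 1.24656
OR/RR = 1.33807 / 1.24656 = 1.07341
The outcome is not rare, so the OR lies further from 1 than the RR.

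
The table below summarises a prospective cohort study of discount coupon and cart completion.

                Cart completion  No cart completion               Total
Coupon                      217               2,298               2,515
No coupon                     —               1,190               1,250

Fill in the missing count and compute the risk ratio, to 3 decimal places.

The missing cell is in the unexposed row: 1250 − 1190 = 60.
So a = 217, b = 2298, c = 60, d = 1190.
RR = [a/(a+b)] / [c/(c+d)] = (217/2515) / (60/1250) = 0.08628/0.04800 = 1.79755

1.798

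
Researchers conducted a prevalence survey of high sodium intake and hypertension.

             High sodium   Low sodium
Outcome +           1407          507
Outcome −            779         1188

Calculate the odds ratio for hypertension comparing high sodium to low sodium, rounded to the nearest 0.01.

Reading the table with exposure as columns: a = 1407 (High sodium, case), b = 779 (High sodium, non-case), c = 507 (Low sodium, case), d = 1188.
OR = (a·d)/(b·c) = (1407 × 1188) / (779 × 507) = 1671516 / 394953 = 4.23219
The odds of hypertension are about 4.23 times as high in the high sodium group.

4.23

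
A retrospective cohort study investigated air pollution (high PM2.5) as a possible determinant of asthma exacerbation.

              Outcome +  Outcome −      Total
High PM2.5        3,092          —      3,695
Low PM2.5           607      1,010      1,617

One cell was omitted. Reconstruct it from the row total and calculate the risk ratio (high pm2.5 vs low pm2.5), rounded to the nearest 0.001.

The missing cell is in the exposed row: 3695 − 3092 = 603.
So a = 3092, b = 603, c = 607, d = 1010.
RR = [a/(a+b)] / [c/(c+d)] = (3092/3695) / (607/1617) = 0.83681/0.37539 = 2.22919

2.229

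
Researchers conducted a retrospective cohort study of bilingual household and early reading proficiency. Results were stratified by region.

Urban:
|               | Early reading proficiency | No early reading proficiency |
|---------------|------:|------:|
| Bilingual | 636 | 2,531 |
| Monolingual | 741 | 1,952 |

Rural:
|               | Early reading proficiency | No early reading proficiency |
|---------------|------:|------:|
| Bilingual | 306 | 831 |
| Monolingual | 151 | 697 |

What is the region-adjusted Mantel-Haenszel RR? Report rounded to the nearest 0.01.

0.87

RR_MH = Σ(aᵢ·n₀ᵢ/nᵢ) / Σ(cᵢ·n₁ᵢ/nᵢ), with n₁ᵢ = aᵢ+bᵢ (exposed), n₀ᵢ = cᵢ+dᵢ (unexposed), nᵢ = n₁ᵢ+n₀ᵢ.
Stratum 1 (Urban): n₁ = 3167, n₀ = 2693, n = 5860; a·n₀/n = 636·2693/5860 = 292.2778; c·n₁/n = 741·3167/5860 = 400.4688
Stratum 2 (Rural): n₁ = 1137, n₀ = 848, n = 1985; a·n₀/n = 306·848/1985 = 130.7244; c·n₁/n = 151·1137/1985 = 86.4922
RR_MH = (292.2778 + 130.7244) / (400.4688 + 86.4922) = 423.0022 / 486.9610 = 0.86866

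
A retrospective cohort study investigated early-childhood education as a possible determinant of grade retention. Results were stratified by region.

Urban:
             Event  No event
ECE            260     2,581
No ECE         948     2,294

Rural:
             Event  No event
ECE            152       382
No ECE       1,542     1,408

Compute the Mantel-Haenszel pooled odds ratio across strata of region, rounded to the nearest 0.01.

OR_MH = Σ(aᵢdᵢ/nᵢ) / Σ(bᵢcᵢ/nᵢ), where nᵢ is the stratum total.
Stratum 1 (Urban): n = 6083; a·d/n = 260·2294/6083 = 98.0503; b·c/n = 2581·948/6083 = 402.2338
Stratum 2 (Rural): n = 3484; a·d/n = 152·1408/3484 = 61.4282; b·c/n = 382·1542/3484 = 169.0712
OR_MH = (98.0503 + 61.4282) / (402.2338 + 169.0712) = 159.4785 / 571.3049 = 0.27915

0.28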